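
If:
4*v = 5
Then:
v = 5/4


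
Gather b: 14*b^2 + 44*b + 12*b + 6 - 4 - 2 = 14*b^2 + 56*b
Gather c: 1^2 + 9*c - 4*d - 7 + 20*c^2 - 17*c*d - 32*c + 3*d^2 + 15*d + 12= 20*c^2 + c*(-17*d - 23) + 3*d^2 + 11*d + 6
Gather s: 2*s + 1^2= 2*s + 1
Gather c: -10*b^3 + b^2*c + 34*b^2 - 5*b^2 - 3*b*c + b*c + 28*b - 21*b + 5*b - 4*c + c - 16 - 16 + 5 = -10*b^3 + 29*b^2 + 12*b + c*(b^2 - 2*b - 3) - 27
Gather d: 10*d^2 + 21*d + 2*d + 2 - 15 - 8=10*d^2 + 23*d - 21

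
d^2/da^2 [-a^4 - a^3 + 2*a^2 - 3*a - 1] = -12*a^2 - 6*a + 4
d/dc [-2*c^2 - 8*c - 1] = -4*c - 8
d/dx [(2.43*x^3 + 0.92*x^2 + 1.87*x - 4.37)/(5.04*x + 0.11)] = (24.4944*x^3 + 5.4387*x^2 + 0.202400000000001*x + 22.2305)/(25.4016*x^2 + 1.1088*x + 0.0121)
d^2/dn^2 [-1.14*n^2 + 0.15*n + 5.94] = -2.28000000000000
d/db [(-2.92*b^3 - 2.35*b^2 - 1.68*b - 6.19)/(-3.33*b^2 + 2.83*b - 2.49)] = (9.7236*b^4 - 16.5272*b^3 + 9.5675*b^2 - 29.5224*b + 21.7009)/(11.0889*b^4 - 18.8478*b^3 + 24.5923*b^2 - 14.0934*b + 6.2001)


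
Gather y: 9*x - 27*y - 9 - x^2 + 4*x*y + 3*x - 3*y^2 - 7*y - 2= -x^2 + 12*x - 3*y^2 + y*(4*x - 34) - 11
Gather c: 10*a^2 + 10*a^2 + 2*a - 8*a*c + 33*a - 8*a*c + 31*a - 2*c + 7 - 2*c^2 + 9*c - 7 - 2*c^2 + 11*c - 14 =20*a^2 + 66*a - 4*c^2 + c*(18 - 16*a) - 14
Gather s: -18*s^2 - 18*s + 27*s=-18*s^2 + 9*s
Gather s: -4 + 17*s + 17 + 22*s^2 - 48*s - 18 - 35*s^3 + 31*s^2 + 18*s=-35*s^3 + 53*s^2 - 13*s - 5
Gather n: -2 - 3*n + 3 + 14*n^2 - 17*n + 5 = 14*n^2 - 20*n + 6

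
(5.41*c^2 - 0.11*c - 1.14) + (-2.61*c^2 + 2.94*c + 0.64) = 2.8*c^2 + 2.83*c - 0.5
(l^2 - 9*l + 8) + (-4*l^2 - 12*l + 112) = -3*l^2 - 21*l + 120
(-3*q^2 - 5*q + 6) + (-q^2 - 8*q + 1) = -4*q^2 - 13*q + 7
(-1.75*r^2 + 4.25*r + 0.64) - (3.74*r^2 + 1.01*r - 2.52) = -5.49*r^2 + 3.24*r + 3.16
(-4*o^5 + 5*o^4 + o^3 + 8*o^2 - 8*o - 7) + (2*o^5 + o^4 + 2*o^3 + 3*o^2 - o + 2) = -2*o^5 + 6*o^4 + 3*o^3 + 11*o^2 - 9*o - 5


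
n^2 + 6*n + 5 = (n + 1)*(n + 5)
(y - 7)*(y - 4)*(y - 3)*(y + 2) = y^4 - 12*y^3 + 33*y^2 + 38*y - 168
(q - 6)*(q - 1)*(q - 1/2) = q^3 - 15*q^2/2 + 19*q/2 - 3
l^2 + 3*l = l*(l + 3)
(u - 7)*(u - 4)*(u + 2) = u^3 - 9*u^2 + 6*u + 56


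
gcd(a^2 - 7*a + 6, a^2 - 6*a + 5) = a - 1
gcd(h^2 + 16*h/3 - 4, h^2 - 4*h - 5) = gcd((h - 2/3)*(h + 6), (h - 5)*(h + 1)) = 1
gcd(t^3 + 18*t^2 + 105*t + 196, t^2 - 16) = t + 4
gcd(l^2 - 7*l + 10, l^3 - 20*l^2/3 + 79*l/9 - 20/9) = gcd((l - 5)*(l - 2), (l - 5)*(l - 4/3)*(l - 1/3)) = l - 5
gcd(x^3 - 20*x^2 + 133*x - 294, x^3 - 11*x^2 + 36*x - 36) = x - 6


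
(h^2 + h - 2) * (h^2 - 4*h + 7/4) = h^4 - 3*h^3 - 17*h^2/4 + 39*h/4 - 7/2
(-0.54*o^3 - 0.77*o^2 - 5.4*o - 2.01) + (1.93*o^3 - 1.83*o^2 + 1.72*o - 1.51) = 1.39*o^3 - 2.6*o^2 - 3.68*o - 3.52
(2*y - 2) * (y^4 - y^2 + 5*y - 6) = 2*y^5 - 2*y^4 - 2*y^3 + 12*y^2 - 22*y + 12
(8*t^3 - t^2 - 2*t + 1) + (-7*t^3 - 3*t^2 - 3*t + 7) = t^3 - 4*t^2 - 5*t + 8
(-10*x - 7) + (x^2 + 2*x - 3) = x^2 - 8*x - 10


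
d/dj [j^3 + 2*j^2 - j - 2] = 3*j^2 + 4*j - 1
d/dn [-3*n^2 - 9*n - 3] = -6*n - 9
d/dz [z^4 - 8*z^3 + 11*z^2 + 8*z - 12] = 4*z^3 - 24*z^2 + 22*z + 8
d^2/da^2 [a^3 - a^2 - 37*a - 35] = 6*a - 2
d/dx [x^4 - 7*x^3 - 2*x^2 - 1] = x*(4*x^2 - 21*x - 4)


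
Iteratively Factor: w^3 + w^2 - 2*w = (w - 1)*(w^2 + 2*w) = w*(w - 1)*(w + 2)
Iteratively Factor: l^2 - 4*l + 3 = (l - 1)*(l - 3)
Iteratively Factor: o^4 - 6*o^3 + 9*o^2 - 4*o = (o - 1)*(o^3 - 5*o^2 + 4*o) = (o - 4)*(o - 1)*(o^2 - o) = (o - 4)*(o - 1)^2*(o)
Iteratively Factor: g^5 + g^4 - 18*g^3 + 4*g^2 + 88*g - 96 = (g - 2)*(g^4 + 3*g^3 - 12*g^2 - 20*g + 48) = (g - 2)*(g + 4)*(g^3 - g^2 - 8*g + 12) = (g - 2)*(g + 3)*(g + 4)*(g^2 - 4*g + 4) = (g - 2)^2*(g + 3)*(g + 4)*(g - 2)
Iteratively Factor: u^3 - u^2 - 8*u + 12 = (u - 2)*(u^2 + u - 6) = (u - 2)*(u + 3)*(u - 2)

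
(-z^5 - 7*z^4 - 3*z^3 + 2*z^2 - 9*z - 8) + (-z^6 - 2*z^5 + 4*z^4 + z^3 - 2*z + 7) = -z^6 - 3*z^5 - 3*z^4 - 2*z^3 + 2*z^2 - 11*z - 1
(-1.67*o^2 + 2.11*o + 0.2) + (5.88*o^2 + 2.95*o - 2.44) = 4.21*o^2 + 5.06*o - 2.24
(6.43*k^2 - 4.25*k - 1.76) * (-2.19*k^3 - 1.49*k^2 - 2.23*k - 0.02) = -14.0817*k^5 - 0.273200000000001*k^4 - 4.152*k^3 + 11.9713*k^2 + 4.0098*k + 0.0352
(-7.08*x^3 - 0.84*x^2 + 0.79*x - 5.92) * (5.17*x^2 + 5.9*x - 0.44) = -36.6036*x^5 - 46.1148*x^4 + 2.2435*x^3 - 25.5758*x^2 - 35.2756*x + 2.6048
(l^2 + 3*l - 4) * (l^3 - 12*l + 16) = l^5 + 3*l^4 - 16*l^3 - 20*l^2 + 96*l - 64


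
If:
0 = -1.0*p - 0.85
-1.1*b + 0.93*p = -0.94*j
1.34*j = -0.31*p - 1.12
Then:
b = -1.26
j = -0.64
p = -0.85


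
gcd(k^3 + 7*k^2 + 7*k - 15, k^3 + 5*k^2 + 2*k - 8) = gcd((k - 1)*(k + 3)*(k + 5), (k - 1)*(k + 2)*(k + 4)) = k - 1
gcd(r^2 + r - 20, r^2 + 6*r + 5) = r + 5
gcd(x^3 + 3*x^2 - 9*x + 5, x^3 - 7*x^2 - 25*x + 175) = x + 5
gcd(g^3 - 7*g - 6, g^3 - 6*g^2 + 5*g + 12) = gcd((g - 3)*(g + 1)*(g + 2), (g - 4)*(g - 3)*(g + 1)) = g^2 - 2*g - 3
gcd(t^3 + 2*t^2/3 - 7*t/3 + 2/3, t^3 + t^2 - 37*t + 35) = t - 1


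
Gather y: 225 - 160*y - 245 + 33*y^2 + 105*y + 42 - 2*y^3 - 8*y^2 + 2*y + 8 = -2*y^3 + 25*y^2 - 53*y + 30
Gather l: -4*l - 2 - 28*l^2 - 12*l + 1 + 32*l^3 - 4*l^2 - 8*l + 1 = 32*l^3 - 32*l^2 - 24*l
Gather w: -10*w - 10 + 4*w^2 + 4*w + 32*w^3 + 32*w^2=32*w^3 + 36*w^2 - 6*w - 10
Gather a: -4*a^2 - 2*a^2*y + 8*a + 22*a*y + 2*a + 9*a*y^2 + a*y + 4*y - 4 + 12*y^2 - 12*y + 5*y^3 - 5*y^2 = a^2*(-2*y - 4) + a*(9*y^2 + 23*y + 10) + 5*y^3 + 7*y^2 - 8*y - 4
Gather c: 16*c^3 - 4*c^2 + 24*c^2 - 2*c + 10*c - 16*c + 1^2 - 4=16*c^3 + 20*c^2 - 8*c - 3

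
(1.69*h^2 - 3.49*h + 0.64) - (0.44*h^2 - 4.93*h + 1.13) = 1.25*h^2 + 1.44*h - 0.49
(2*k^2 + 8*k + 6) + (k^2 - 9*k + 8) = 3*k^2 - k + 14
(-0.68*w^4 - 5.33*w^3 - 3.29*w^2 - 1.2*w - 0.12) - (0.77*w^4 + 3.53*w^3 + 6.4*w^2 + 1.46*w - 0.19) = -1.45*w^4 - 8.86*w^3 - 9.69*w^2 - 2.66*w + 0.07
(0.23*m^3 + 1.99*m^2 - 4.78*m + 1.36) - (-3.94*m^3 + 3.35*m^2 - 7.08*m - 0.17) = 4.17*m^3 - 1.36*m^2 + 2.3*m + 1.53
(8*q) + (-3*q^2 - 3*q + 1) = -3*q^2 + 5*q + 1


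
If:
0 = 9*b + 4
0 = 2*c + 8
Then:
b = -4/9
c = -4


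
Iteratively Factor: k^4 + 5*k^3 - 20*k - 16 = (k - 2)*(k^3 + 7*k^2 + 14*k + 8) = (k - 2)*(k + 1)*(k^2 + 6*k + 8) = (k - 2)*(k + 1)*(k + 4)*(k + 2)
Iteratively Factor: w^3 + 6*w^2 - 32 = (w - 2)*(w^2 + 8*w + 16) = (w - 2)*(w + 4)*(w + 4)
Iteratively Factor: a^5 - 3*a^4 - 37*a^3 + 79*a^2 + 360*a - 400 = (a + 4)*(a^4 - 7*a^3 - 9*a^2 + 115*a - 100) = (a - 1)*(a + 4)*(a^3 - 6*a^2 - 15*a + 100) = (a - 1)*(a + 4)^2*(a^2 - 10*a + 25) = (a - 5)*(a - 1)*(a + 4)^2*(a - 5)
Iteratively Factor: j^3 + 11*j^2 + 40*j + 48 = (j + 3)*(j^2 + 8*j + 16) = (j + 3)*(j + 4)*(j + 4)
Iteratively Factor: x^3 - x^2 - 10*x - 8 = (x - 4)*(x^2 + 3*x + 2) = (x - 4)*(x + 1)*(x + 2)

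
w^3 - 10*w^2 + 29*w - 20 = (w - 5)*(w - 4)*(w - 1)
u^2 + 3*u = u*(u + 3)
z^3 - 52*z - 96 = (z - 8)*(z + 2)*(z + 6)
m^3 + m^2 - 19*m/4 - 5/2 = (m - 2)*(m + 1/2)*(m + 5/2)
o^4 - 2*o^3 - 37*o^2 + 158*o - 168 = (o - 4)*(o - 3)*(o - 2)*(o + 7)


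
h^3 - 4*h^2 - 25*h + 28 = (h - 7)*(h - 1)*(h + 4)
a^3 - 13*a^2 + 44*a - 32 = (a - 8)*(a - 4)*(a - 1)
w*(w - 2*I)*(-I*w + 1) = -I*w^3 - w^2 - 2*I*w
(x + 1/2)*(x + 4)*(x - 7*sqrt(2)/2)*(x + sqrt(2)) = x^4 - 5*sqrt(2)*x^3/2 + 9*x^3/2 - 45*sqrt(2)*x^2/4 - 5*x^2 - 63*x/2 - 5*sqrt(2)*x - 14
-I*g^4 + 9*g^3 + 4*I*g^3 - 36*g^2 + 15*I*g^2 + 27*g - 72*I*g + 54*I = (g - 3)*(g + 3*I)*(g + 6*I)*(-I*g + I)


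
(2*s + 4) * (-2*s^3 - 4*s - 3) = -4*s^4 - 8*s^3 - 8*s^2 - 22*s - 12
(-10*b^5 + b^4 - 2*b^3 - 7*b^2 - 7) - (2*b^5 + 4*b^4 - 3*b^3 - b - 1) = -12*b^5 - 3*b^4 + b^3 - 7*b^2 + b - 6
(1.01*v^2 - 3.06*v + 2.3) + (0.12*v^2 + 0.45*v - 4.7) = 1.13*v^2 - 2.61*v - 2.4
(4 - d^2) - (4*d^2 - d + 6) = -5*d^2 + d - 2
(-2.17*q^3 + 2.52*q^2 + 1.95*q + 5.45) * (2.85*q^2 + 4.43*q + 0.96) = -6.1845*q^5 - 2.4311*q^4 + 14.6379*q^3 + 26.5902*q^2 + 26.0155*q + 5.232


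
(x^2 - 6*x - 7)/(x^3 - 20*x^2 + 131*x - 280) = (x + 1)/(x^2 - 13*x + 40)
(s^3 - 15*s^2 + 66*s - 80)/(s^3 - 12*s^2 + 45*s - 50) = (s - 8)/(s - 5)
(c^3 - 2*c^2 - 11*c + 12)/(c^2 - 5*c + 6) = (c^3 - 2*c^2 - 11*c + 12)/(c^2 - 5*c + 6)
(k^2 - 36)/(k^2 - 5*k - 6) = (k + 6)/(k + 1)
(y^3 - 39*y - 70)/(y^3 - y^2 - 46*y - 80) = (y - 7)/(y - 8)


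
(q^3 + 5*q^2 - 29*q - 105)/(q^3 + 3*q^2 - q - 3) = (q^2 + 2*q - 35)/(q^2 - 1)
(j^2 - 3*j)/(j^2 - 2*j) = (j - 3)/(j - 2)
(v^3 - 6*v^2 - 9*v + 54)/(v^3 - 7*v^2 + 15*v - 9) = (v^2 - 3*v - 18)/(v^2 - 4*v + 3)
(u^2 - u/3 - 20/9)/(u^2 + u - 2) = (u^2 - u/3 - 20/9)/(u^2 + u - 2)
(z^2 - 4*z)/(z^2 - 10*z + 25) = z*(z - 4)/(z^2 - 10*z + 25)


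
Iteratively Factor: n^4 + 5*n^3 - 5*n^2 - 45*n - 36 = (n + 1)*(n^3 + 4*n^2 - 9*n - 36) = (n + 1)*(n + 3)*(n^2 + n - 12) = (n + 1)*(n + 3)*(n + 4)*(n - 3)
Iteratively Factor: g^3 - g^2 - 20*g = (g)*(g^2 - g - 20) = g*(g - 5)*(g + 4)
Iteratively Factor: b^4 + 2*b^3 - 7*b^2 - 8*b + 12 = (b + 2)*(b^3 - 7*b + 6) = (b + 2)*(b + 3)*(b^2 - 3*b + 2) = (b - 2)*(b + 2)*(b + 3)*(b - 1)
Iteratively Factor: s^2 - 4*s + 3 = (s - 3)*(s - 1)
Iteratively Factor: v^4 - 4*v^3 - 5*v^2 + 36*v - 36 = (v + 3)*(v^3 - 7*v^2 + 16*v - 12) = (v - 3)*(v + 3)*(v^2 - 4*v + 4) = (v - 3)*(v - 2)*(v + 3)*(v - 2)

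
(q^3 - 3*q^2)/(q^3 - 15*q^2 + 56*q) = q*(q - 3)/(q^2 - 15*q + 56)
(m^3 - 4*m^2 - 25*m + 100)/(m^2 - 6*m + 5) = (m^2 + m - 20)/(m - 1)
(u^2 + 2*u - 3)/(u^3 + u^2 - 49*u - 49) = (u^2 + 2*u - 3)/(u^3 + u^2 - 49*u - 49)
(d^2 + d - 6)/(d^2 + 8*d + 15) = (d - 2)/(d + 5)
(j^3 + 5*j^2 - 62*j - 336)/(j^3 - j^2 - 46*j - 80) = (j^2 + 13*j + 42)/(j^2 + 7*j + 10)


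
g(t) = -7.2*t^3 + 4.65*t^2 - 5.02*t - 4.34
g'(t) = -21.6*t^2 + 9.3*t - 5.02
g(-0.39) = -1.25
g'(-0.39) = -11.93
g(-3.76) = 463.01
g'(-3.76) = -345.36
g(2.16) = -66.05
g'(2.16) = -85.71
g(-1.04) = 14.01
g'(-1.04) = -38.05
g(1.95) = -49.83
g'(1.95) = -69.02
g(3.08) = -186.06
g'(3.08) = -181.28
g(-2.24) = 111.16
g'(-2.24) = -134.23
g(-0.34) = -1.81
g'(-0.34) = -10.68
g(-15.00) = 25417.21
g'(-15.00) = -5004.52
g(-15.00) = 25417.21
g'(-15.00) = -5004.52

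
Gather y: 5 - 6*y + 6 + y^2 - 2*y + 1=y^2 - 8*y + 12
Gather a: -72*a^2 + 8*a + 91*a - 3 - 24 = -72*a^2 + 99*a - 27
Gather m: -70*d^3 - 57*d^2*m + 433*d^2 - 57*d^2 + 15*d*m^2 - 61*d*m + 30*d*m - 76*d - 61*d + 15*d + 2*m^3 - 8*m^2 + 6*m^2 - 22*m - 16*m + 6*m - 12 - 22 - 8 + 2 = -70*d^3 + 376*d^2 - 122*d + 2*m^3 + m^2*(15*d - 2) + m*(-57*d^2 - 31*d - 32) - 40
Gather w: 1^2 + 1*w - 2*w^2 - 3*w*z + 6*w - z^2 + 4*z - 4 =-2*w^2 + w*(7 - 3*z) - z^2 + 4*z - 3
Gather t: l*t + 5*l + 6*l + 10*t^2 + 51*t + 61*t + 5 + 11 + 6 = 11*l + 10*t^2 + t*(l + 112) + 22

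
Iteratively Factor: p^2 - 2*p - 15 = (p + 3)*(p - 5)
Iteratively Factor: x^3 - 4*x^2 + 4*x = (x)*(x^2 - 4*x + 4) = x*(x - 2)*(x - 2)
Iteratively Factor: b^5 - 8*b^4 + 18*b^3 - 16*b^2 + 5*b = (b - 1)*(b^4 - 7*b^3 + 11*b^2 - 5*b) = (b - 1)^2*(b^3 - 6*b^2 + 5*b) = b*(b - 1)^2*(b^2 - 6*b + 5) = b*(b - 5)*(b - 1)^2*(b - 1)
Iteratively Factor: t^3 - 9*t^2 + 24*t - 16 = (t - 1)*(t^2 - 8*t + 16) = (t - 4)*(t - 1)*(t - 4)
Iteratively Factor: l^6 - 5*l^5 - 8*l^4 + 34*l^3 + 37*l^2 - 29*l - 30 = (l - 3)*(l^5 - 2*l^4 - 14*l^3 - 8*l^2 + 13*l + 10) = (l - 3)*(l + 1)*(l^4 - 3*l^3 - 11*l^2 + 3*l + 10) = (l - 3)*(l - 1)*(l + 1)*(l^3 - 2*l^2 - 13*l - 10) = (l - 5)*(l - 3)*(l - 1)*(l + 1)*(l^2 + 3*l + 2) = (l - 5)*(l - 3)*(l - 1)*(l + 1)*(l + 2)*(l + 1)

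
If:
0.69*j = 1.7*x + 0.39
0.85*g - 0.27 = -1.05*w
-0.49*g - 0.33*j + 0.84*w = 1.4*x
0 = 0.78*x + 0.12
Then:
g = 0.32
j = 0.19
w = 0.00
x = -0.15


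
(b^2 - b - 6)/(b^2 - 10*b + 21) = (b + 2)/(b - 7)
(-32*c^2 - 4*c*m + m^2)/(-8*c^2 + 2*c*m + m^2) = (8*c - m)/(2*c - m)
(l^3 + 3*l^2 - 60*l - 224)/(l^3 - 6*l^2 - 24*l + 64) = (l + 7)/(l - 2)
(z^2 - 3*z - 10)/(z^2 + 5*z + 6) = (z - 5)/(z + 3)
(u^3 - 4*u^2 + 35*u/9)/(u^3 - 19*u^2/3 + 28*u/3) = (u - 5/3)/(u - 4)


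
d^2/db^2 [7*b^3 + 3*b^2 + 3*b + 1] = 42*b + 6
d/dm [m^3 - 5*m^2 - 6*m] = 3*m^2 - 10*m - 6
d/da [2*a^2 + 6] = 4*a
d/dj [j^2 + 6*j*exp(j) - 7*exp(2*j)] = 6*j*exp(j) + 2*j - 14*exp(2*j) + 6*exp(j)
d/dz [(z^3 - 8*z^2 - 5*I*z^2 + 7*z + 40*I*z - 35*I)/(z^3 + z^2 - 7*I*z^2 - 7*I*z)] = (z^4*(9 - 2*I) + z^3*(-14 - 94*I) + z^2*(-322 + 170*I) + z*(490 + 70*I) + 245)/(z^6 + z^5*(2 - 14*I) + z^4*(-48 - 28*I) + z^3*(-98 - 14*I) - 49*z^2)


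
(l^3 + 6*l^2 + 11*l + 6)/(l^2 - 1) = (l^2 + 5*l + 6)/(l - 1)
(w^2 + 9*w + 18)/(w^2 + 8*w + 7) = (w^2 + 9*w + 18)/(w^2 + 8*w + 7)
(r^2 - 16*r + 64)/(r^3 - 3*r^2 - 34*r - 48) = (r - 8)/(r^2 + 5*r + 6)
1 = 1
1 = 1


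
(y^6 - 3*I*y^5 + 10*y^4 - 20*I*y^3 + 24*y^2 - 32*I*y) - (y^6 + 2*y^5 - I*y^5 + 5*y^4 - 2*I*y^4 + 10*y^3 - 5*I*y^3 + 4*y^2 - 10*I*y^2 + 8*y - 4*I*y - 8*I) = -2*y^5 - 2*I*y^5 + 5*y^4 + 2*I*y^4 - 10*y^3 - 15*I*y^3 + 20*y^2 + 10*I*y^2 - 8*y - 28*I*y + 8*I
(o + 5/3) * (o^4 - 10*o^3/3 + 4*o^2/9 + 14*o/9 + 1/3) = o^5 - 5*o^4/3 - 46*o^3/9 + 62*o^2/27 + 79*o/27 + 5/9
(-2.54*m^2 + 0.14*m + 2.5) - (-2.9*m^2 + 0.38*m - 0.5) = 0.36*m^2 - 0.24*m + 3.0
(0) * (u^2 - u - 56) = 0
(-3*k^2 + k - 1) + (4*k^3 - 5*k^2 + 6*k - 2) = 4*k^3 - 8*k^2 + 7*k - 3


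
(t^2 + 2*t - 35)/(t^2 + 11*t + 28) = (t - 5)/(t + 4)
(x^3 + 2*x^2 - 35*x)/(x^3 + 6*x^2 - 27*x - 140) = x/(x + 4)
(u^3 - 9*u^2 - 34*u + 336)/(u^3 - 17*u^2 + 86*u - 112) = (u + 6)/(u - 2)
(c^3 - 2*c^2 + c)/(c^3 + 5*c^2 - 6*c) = (c - 1)/(c + 6)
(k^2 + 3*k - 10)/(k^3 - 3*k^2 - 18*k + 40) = (k + 5)/(k^2 - k - 20)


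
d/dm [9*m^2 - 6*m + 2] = 18*m - 6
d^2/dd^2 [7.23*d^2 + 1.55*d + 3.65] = 14.4600000000000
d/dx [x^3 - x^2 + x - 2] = 3*x^2 - 2*x + 1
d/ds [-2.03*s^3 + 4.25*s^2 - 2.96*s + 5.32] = -6.09*s^2 + 8.5*s - 2.96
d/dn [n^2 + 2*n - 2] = 2*n + 2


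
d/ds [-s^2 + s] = 1 - 2*s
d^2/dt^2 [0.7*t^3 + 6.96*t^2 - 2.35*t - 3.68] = 4.2*t + 13.92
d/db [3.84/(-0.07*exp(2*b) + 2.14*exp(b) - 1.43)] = (0.5376*exp(b) - 8.2176)*exp(b)/(0.07*exp(2*b) - 2.14*exp(b) + 1.43)^2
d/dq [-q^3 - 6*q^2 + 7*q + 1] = -3*q^2 - 12*q + 7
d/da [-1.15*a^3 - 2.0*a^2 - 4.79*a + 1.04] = -3.45*a^2 - 4.0*a - 4.79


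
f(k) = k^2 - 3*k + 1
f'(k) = 2*k - 3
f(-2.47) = 14.51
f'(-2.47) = -7.94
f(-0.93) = 4.65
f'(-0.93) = -4.86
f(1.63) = -1.23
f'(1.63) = 0.26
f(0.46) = -0.17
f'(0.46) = -2.08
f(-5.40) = 46.36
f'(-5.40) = -13.80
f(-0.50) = 2.75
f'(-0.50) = -4.00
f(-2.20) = 12.44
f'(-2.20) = -7.40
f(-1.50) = 7.75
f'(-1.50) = -6.00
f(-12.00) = 181.00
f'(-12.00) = -27.00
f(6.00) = 19.00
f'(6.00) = 9.00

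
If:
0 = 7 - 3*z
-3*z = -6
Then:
No Solution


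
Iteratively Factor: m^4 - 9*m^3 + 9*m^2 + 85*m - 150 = (m + 3)*(m^3 - 12*m^2 + 45*m - 50) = (m - 5)*(m + 3)*(m^2 - 7*m + 10) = (m - 5)*(m - 2)*(m + 3)*(m - 5)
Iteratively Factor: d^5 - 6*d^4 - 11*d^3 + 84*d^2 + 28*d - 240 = (d - 5)*(d^4 - d^3 - 16*d^2 + 4*d + 48) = (d - 5)*(d + 2)*(d^3 - 3*d^2 - 10*d + 24) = (d - 5)*(d + 2)*(d + 3)*(d^2 - 6*d + 8) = (d - 5)*(d - 4)*(d + 2)*(d + 3)*(d - 2)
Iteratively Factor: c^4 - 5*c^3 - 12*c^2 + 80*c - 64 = (c - 4)*(c^3 - c^2 - 16*c + 16) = (c - 4)*(c + 4)*(c^2 - 5*c + 4) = (c - 4)^2*(c + 4)*(c - 1)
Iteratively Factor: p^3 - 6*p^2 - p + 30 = (p + 2)*(p^2 - 8*p + 15) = (p - 3)*(p + 2)*(p - 5)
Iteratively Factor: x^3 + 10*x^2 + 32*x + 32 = (x + 2)*(x^2 + 8*x + 16) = (x + 2)*(x + 4)*(x + 4)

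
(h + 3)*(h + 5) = h^2 + 8*h + 15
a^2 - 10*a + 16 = (a - 8)*(a - 2)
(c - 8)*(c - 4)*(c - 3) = c^3 - 15*c^2 + 68*c - 96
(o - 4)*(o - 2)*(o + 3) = o^3 - 3*o^2 - 10*o + 24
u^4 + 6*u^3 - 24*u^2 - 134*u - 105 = (u - 5)*(u + 1)*(u + 3)*(u + 7)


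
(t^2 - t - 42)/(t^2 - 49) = (t + 6)/(t + 7)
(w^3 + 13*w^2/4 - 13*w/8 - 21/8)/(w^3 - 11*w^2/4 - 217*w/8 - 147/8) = (w - 1)/(w - 7)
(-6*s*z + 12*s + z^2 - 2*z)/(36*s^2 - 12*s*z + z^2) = (z - 2)/(-6*s + z)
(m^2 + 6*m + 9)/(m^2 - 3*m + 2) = (m^2 + 6*m + 9)/(m^2 - 3*m + 2)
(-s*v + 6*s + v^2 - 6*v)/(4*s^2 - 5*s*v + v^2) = (6 - v)/(4*s - v)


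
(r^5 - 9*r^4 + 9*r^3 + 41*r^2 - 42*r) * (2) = 2*r^5 - 18*r^4 + 18*r^3 + 82*r^2 - 84*r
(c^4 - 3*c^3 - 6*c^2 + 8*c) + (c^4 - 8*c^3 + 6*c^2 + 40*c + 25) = 2*c^4 - 11*c^3 + 48*c + 25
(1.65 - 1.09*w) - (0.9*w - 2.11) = 3.76 - 1.99*w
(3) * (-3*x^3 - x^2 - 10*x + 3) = -9*x^3 - 3*x^2 - 30*x + 9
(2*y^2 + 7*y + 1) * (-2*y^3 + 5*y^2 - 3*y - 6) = -4*y^5 - 4*y^4 + 27*y^3 - 28*y^2 - 45*y - 6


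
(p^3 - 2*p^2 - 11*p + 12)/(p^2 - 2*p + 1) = (p^2 - p - 12)/(p - 1)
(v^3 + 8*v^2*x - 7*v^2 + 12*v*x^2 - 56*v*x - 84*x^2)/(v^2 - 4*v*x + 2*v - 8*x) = (v^3 + 8*v^2*x - 7*v^2 + 12*v*x^2 - 56*v*x - 84*x^2)/(v^2 - 4*v*x + 2*v - 8*x)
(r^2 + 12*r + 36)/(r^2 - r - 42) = (r + 6)/(r - 7)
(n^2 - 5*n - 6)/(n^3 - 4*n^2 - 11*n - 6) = 1/(n + 1)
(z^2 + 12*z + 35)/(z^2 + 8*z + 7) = (z + 5)/(z + 1)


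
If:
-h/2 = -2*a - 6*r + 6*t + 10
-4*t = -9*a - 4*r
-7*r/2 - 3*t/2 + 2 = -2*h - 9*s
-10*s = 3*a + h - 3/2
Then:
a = -40*t/161 - 746/805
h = 40*t/7 + 46/35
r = 251*t/161 + 3357/1610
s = 191/644 - 80*t/161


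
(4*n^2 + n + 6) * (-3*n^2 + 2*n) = -12*n^4 + 5*n^3 - 16*n^2 + 12*n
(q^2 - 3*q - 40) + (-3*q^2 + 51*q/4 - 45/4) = -2*q^2 + 39*q/4 - 205/4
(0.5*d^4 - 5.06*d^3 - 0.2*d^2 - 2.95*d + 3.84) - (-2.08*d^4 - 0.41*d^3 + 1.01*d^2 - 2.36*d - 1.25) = 2.58*d^4 - 4.65*d^3 - 1.21*d^2 - 0.59*d + 5.09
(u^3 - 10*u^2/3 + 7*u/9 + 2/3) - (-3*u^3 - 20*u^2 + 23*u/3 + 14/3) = 4*u^3 + 50*u^2/3 - 62*u/9 - 4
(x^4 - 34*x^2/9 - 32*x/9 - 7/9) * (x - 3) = x^5 - 3*x^4 - 34*x^3/9 + 70*x^2/9 + 89*x/9 + 7/3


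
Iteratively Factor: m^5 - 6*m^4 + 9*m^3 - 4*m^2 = (m - 1)*(m^4 - 5*m^3 + 4*m^2) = m*(m - 1)*(m^3 - 5*m^2 + 4*m) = m*(m - 4)*(m - 1)*(m^2 - m) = m*(m - 4)*(m - 1)^2*(m)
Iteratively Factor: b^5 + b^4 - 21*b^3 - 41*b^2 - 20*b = (b + 4)*(b^4 - 3*b^3 - 9*b^2 - 5*b) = (b + 1)*(b + 4)*(b^3 - 4*b^2 - 5*b) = (b - 5)*(b + 1)*(b + 4)*(b^2 + b) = (b - 5)*(b + 1)^2*(b + 4)*(b)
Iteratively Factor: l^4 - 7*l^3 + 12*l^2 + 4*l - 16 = (l - 2)*(l^3 - 5*l^2 + 2*l + 8) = (l - 4)*(l - 2)*(l^2 - l - 2) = (l - 4)*(l - 2)*(l + 1)*(l - 2)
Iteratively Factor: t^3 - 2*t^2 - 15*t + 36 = (t - 3)*(t^2 + t - 12) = (t - 3)^2*(t + 4)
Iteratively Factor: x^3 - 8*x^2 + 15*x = (x - 3)*(x^2 - 5*x) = (x - 5)*(x - 3)*(x)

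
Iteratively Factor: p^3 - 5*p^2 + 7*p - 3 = (p - 1)*(p^2 - 4*p + 3) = (p - 1)^2*(p - 3)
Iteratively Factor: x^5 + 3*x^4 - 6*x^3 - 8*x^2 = (x - 2)*(x^4 + 5*x^3 + 4*x^2) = x*(x - 2)*(x^3 + 5*x^2 + 4*x) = x*(x - 2)*(x + 1)*(x^2 + 4*x) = x*(x - 2)*(x + 1)*(x + 4)*(x)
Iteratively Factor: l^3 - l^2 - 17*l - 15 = (l - 5)*(l^2 + 4*l + 3) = (l - 5)*(l + 1)*(l + 3)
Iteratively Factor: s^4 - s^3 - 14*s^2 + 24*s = (s - 2)*(s^3 + s^2 - 12*s) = (s - 3)*(s - 2)*(s^2 + 4*s) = (s - 3)*(s - 2)*(s + 4)*(s)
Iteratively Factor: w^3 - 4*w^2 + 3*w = (w - 1)*(w^2 - 3*w) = w*(w - 1)*(w - 3)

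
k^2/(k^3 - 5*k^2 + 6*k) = k/(k^2 - 5*k + 6)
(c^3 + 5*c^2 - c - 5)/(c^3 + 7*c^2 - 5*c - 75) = (c^2 - 1)/(c^2 + 2*c - 15)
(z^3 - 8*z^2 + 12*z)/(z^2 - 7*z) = (z^2 - 8*z + 12)/(z - 7)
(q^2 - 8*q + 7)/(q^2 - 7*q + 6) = (q - 7)/(q - 6)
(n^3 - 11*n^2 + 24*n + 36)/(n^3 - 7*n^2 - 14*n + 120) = (n^2 - 5*n - 6)/(n^2 - n - 20)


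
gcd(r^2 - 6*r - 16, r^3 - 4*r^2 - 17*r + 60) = 1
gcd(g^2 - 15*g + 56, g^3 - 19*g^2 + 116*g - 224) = g^2 - 15*g + 56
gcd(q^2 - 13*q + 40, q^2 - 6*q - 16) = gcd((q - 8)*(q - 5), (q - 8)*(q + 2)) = q - 8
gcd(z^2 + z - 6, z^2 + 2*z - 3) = z + 3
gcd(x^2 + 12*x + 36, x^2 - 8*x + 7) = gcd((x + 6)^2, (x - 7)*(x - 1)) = 1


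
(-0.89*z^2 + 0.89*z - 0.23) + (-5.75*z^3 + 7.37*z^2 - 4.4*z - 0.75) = -5.75*z^3 + 6.48*z^2 - 3.51*z - 0.98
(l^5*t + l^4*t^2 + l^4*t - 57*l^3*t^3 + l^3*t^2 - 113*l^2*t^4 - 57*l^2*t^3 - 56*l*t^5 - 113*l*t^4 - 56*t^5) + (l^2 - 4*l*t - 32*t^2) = l^5*t + l^4*t^2 + l^4*t - 57*l^3*t^3 + l^3*t^2 - 113*l^2*t^4 - 57*l^2*t^3 + l^2 - 56*l*t^5 - 113*l*t^4 - 4*l*t - 56*t^5 - 32*t^2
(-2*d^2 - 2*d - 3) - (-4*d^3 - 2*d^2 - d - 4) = 4*d^3 - d + 1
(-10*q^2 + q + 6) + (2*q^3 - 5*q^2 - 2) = 2*q^3 - 15*q^2 + q + 4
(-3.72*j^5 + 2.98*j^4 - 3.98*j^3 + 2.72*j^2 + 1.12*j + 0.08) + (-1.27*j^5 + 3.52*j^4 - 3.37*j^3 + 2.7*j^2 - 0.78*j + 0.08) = -4.99*j^5 + 6.5*j^4 - 7.35*j^3 + 5.42*j^2 + 0.34*j + 0.16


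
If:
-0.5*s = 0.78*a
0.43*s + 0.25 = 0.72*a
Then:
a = 0.18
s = -0.28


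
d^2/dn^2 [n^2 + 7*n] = 2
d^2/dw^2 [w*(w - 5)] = 2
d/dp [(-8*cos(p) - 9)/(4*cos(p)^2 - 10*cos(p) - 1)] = 2*(-16*cos(p)^2 - 36*cos(p) + 41)*sin(p)/(4*sin(p)^2 + 10*cos(p) - 3)^2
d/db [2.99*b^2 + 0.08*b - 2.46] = 5.98*b + 0.08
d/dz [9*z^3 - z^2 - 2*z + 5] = 27*z^2 - 2*z - 2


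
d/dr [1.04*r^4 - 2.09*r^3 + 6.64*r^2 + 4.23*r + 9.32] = 4.16*r^3 - 6.27*r^2 + 13.28*r + 4.23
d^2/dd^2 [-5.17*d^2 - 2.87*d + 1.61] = -10.3400000000000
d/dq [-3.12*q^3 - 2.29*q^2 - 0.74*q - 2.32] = -9.36*q^2 - 4.58*q - 0.74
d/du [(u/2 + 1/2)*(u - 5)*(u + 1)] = 3*(u - 3)*(u + 1)/2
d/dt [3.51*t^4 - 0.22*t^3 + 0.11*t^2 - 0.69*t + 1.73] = 14.04*t^3 - 0.66*t^2 + 0.22*t - 0.69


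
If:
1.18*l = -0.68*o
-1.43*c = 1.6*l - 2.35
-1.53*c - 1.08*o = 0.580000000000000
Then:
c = 0.68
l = 0.86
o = -1.50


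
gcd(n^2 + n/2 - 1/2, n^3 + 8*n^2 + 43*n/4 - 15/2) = n - 1/2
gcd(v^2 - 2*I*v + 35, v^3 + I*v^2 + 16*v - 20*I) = v + 5*I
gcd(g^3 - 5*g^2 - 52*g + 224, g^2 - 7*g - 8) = g - 8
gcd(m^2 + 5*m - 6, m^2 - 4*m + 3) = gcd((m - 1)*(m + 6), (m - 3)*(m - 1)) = m - 1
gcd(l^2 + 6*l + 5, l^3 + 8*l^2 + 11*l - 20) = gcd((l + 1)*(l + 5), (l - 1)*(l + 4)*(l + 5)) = l + 5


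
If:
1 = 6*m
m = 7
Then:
No Solution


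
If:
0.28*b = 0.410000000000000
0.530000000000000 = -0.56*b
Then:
No Solution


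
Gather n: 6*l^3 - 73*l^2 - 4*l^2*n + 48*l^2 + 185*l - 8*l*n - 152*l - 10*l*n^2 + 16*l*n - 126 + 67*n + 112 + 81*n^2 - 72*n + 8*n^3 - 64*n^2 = 6*l^3 - 25*l^2 + 33*l + 8*n^3 + n^2*(17 - 10*l) + n*(-4*l^2 + 8*l - 5) - 14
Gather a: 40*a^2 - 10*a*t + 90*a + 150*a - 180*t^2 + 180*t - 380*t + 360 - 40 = 40*a^2 + a*(240 - 10*t) - 180*t^2 - 200*t + 320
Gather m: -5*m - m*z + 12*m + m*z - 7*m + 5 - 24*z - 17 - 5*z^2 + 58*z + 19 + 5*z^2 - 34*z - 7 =0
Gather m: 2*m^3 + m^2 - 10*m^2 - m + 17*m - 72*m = 2*m^3 - 9*m^2 - 56*m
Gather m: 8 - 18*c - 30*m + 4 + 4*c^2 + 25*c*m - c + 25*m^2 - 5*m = 4*c^2 - 19*c + 25*m^2 + m*(25*c - 35) + 12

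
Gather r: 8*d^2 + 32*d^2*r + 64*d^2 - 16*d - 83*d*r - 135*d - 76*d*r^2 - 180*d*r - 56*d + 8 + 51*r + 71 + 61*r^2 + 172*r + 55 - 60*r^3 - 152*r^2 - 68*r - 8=72*d^2 - 207*d - 60*r^3 + r^2*(-76*d - 91) + r*(32*d^2 - 263*d + 155) + 126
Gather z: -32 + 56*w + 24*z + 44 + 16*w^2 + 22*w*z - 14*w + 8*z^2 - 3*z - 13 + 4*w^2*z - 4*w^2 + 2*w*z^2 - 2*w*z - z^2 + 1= 12*w^2 + 42*w + z^2*(2*w + 7) + z*(4*w^2 + 20*w + 21)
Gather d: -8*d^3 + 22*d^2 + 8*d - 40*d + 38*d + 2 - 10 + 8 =-8*d^3 + 22*d^2 + 6*d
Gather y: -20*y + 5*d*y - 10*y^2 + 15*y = -10*y^2 + y*(5*d - 5)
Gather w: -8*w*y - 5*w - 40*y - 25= w*(-8*y - 5) - 40*y - 25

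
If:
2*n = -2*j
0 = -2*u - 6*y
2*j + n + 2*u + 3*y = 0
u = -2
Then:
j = 2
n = -2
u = -2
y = 2/3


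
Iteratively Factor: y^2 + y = (y + 1)*(y)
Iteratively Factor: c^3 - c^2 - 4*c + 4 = (c - 1)*(c^2 - 4) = (c - 1)*(c + 2)*(c - 2)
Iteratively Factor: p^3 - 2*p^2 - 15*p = (p + 3)*(p^2 - 5*p) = p*(p + 3)*(p - 5)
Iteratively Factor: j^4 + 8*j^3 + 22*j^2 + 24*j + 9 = (j + 3)*(j^3 + 5*j^2 + 7*j + 3) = (j + 3)^2*(j^2 + 2*j + 1) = (j + 1)*(j + 3)^2*(j + 1)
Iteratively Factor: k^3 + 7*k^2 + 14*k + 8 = (k + 1)*(k^2 + 6*k + 8) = (k + 1)*(k + 2)*(k + 4)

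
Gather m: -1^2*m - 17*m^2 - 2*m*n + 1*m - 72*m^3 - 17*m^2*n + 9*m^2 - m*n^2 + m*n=-72*m^3 + m^2*(-17*n - 8) + m*(-n^2 - n)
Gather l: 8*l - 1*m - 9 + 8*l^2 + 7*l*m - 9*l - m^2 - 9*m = 8*l^2 + l*(7*m - 1) - m^2 - 10*m - 9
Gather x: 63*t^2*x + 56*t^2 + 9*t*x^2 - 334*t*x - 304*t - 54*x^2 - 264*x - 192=56*t^2 - 304*t + x^2*(9*t - 54) + x*(63*t^2 - 334*t - 264) - 192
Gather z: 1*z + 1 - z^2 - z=1 - z^2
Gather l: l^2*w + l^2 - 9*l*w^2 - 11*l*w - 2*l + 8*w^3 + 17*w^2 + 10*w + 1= l^2*(w + 1) + l*(-9*w^2 - 11*w - 2) + 8*w^3 + 17*w^2 + 10*w + 1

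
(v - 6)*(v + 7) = v^2 + v - 42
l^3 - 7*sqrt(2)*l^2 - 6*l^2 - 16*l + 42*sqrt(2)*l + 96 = (l - 6)*(l - 8*sqrt(2))*(l + sqrt(2))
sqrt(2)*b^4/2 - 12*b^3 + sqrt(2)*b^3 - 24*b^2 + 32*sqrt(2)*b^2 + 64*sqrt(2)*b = b*(b - 8*sqrt(2))*(b - 4*sqrt(2))*(sqrt(2)*b/2 + sqrt(2))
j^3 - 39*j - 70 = (j - 7)*(j + 2)*(j + 5)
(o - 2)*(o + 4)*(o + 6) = o^3 + 8*o^2 + 4*o - 48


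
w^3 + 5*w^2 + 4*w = w*(w + 1)*(w + 4)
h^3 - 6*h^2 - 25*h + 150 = (h - 6)*(h - 5)*(h + 5)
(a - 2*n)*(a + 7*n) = a^2 + 5*a*n - 14*n^2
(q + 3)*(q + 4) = q^2 + 7*q + 12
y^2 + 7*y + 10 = (y + 2)*(y + 5)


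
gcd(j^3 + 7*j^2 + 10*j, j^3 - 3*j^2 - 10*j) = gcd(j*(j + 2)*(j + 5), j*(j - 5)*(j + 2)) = j^2 + 2*j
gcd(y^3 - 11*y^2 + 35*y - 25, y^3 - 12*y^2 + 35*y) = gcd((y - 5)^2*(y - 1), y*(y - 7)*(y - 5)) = y - 5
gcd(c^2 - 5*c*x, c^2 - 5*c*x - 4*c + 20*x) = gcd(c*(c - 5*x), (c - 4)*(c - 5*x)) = -c + 5*x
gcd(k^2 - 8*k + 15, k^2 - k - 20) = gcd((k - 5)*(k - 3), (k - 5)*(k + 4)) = k - 5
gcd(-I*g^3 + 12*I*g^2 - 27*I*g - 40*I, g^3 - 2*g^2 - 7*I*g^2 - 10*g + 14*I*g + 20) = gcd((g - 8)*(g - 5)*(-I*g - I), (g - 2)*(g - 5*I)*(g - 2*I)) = 1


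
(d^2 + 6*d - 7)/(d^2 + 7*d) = (d - 1)/d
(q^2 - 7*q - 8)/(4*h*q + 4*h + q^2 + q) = (q - 8)/(4*h + q)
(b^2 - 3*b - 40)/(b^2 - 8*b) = (b + 5)/b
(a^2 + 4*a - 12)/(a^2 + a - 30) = (a - 2)/(a - 5)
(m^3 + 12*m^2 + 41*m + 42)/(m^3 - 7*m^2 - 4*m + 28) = (m^2 + 10*m + 21)/(m^2 - 9*m + 14)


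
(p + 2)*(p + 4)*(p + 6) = p^3 + 12*p^2 + 44*p + 48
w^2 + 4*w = w*(w + 4)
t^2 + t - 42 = (t - 6)*(t + 7)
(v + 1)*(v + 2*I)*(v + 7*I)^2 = v^4 + v^3 + 16*I*v^3 - 77*v^2 + 16*I*v^2 - 77*v - 98*I*v - 98*I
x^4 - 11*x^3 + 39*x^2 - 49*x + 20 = (x - 5)*(x - 4)*(x - 1)^2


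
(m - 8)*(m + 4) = m^2 - 4*m - 32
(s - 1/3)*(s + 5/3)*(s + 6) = s^3 + 22*s^2/3 + 67*s/9 - 10/3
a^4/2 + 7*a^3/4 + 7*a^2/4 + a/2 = a*(a/2 + 1)*(a + 1/2)*(a + 1)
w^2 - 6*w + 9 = (w - 3)^2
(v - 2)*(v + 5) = v^2 + 3*v - 10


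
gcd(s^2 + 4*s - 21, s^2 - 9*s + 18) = s - 3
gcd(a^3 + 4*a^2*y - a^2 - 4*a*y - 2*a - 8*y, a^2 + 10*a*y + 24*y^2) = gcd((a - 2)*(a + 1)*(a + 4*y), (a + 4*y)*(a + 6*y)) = a + 4*y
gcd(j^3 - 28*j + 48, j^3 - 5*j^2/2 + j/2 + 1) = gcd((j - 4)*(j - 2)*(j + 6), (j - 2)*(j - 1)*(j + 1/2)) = j - 2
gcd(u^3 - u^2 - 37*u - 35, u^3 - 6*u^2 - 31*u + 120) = u + 5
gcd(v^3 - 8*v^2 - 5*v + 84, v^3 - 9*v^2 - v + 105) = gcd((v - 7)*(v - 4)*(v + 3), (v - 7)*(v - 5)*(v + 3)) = v^2 - 4*v - 21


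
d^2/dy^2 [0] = 0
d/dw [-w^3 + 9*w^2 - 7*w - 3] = -3*w^2 + 18*w - 7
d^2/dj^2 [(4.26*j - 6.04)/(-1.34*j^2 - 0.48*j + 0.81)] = (-(2.68*j + 0.48)*(4.26*j - 6.04)*(5.36*j + 0.96) + (34.2504*j - 12.0976)*(1.34*j^2 + 0.48*j - 0.81))/(1.34*j^2 + 0.48*j - 0.81)^3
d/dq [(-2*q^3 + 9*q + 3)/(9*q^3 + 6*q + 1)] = 3*(-62*q^3 - 29*q^2 - 3)/(81*q^6 + 108*q^4 + 18*q^3 + 36*q^2 + 12*q + 1)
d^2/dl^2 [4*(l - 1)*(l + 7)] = 8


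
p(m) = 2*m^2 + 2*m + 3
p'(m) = 4*m + 2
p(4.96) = 62.12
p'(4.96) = 21.84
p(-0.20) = 2.68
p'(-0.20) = 1.20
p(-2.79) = 12.99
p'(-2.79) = -9.16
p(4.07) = 44.27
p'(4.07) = 18.28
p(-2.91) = 14.12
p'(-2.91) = -9.64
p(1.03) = 7.18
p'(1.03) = 6.12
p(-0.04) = 2.92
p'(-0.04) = 1.84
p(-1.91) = 6.48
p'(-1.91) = -5.64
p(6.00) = 87.00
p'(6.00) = 26.00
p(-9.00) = 147.00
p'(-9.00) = -34.00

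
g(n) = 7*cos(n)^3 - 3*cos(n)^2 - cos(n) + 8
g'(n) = -21*sin(n)*cos(n)^2 + 6*sin(n)*cos(n) + sin(n)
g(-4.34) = 7.63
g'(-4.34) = -3.69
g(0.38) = 10.09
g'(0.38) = -4.28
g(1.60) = 8.03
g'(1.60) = 0.81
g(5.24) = 7.63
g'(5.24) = 1.13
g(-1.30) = 7.65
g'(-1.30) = -1.06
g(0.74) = 8.44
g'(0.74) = -4.06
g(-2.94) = -0.48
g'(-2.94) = 5.01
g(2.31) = 5.17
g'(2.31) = -9.29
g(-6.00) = 10.47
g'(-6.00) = -3.52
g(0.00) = 11.00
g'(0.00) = 0.00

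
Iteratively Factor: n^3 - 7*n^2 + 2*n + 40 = (n + 2)*(n^2 - 9*n + 20) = (n - 5)*(n + 2)*(n - 4)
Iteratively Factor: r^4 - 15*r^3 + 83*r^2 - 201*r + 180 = (r - 5)*(r^3 - 10*r^2 + 33*r - 36) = (r - 5)*(r - 3)*(r^2 - 7*r + 12) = (r - 5)*(r - 3)^2*(r - 4)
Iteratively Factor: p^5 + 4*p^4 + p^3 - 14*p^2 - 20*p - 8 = (p + 2)*(p^4 + 2*p^3 - 3*p^2 - 8*p - 4) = (p + 1)*(p + 2)*(p^3 + p^2 - 4*p - 4) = (p + 1)*(p + 2)^2*(p^2 - p - 2) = (p - 2)*(p + 1)*(p + 2)^2*(p + 1)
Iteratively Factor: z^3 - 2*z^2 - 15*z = (z)*(z^2 - 2*z - 15) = z*(z + 3)*(z - 5)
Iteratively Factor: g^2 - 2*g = (g - 2)*(g)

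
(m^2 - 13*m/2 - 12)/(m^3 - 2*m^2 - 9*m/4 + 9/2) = 2*(m - 8)/(2*m^2 - 7*m + 6)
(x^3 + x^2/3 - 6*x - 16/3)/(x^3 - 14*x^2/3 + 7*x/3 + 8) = (x + 2)/(x - 3)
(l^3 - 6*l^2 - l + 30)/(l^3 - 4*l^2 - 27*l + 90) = (l^2 - 3*l - 10)/(l^2 - l - 30)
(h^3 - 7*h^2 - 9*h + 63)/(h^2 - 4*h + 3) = (h^2 - 4*h - 21)/(h - 1)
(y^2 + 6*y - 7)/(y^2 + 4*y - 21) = (y - 1)/(y - 3)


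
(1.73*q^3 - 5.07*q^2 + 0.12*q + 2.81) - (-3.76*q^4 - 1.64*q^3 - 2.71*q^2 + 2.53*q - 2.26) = 3.76*q^4 + 3.37*q^3 - 2.36*q^2 - 2.41*q + 5.07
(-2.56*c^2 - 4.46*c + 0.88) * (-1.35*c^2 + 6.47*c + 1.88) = 3.456*c^4 - 10.5422*c^3 - 34.857*c^2 - 2.6912*c + 1.6544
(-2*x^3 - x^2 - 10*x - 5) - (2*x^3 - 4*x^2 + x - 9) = -4*x^3 + 3*x^2 - 11*x + 4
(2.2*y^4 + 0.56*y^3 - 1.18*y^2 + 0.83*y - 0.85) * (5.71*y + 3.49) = 12.562*y^5 + 10.8756*y^4 - 4.7834*y^3 + 0.6211*y^2 - 1.9568*y - 2.9665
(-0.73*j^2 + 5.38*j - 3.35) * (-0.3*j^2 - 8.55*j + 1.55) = 0.219*j^4 + 4.6275*j^3 - 46.1255*j^2 + 36.9815*j - 5.1925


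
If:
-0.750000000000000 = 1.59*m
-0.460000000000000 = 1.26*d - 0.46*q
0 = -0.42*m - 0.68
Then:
No Solution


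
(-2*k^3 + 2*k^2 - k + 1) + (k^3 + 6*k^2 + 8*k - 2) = -k^3 + 8*k^2 + 7*k - 1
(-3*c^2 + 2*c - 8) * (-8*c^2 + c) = 24*c^4 - 19*c^3 + 66*c^2 - 8*c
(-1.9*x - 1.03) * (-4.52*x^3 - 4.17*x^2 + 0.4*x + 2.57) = 8.588*x^4 + 12.5786*x^3 + 3.5351*x^2 - 5.295*x - 2.6471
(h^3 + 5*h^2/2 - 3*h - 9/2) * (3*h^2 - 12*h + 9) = 3*h^5 - 9*h^4/2 - 30*h^3 + 45*h^2 + 27*h - 81/2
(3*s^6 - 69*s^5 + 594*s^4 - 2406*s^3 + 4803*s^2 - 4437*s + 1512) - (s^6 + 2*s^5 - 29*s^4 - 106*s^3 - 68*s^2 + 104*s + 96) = 2*s^6 - 71*s^5 + 623*s^4 - 2300*s^3 + 4871*s^2 - 4541*s + 1416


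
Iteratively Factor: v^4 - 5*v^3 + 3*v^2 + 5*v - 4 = (v - 1)*(v^3 - 4*v^2 - v + 4) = (v - 4)*(v - 1)*(v^2 - 1) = (v - 4)*(v - 1)^2*(v + 1)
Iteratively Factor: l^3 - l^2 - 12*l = (l)*(l^2 - l - 12) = l*(l + 3)*(l - 4)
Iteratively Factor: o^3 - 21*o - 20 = (o + 4)*(o^2 - 4*o - 5) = (o - 5)*(o + 4)*(o + 1)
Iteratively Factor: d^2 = (d)*(d)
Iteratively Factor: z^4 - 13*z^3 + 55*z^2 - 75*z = (z - 5)*(z^3 - 8*z^2 + 15*z) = z*(z - 5)*(z^2 - 8*z + 15) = z*(z - 5)^2*(z - 3)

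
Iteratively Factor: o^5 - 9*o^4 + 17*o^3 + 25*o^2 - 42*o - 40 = (o + 1)*(o^4 - 10*o^3 + 27*o^2 - 2*o - 40) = (o - 5)*(o + 1)*(o^3 - 5*o^2 + 2*o + 8) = (o - 5)*(o - 2)*(o + 1)*(o^2 - 3*o - 4) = (o - 5)*(o - 2)*(o + 1)^2*(o - 4)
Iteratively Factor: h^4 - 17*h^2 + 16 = (h - 4)*(h^3 + 4*h^2 - h - 4) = (h - 4)*(h + 4)*(h^2 - 1) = (h - 4)*(h + 1)*(h + 4)*(h - 1)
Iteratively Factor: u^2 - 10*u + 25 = (u - 5)*(u - 5)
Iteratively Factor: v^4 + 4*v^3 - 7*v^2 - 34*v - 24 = (v + 4)*(v^3 - 7*v - 6) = (v - 3)*(v + 4)*(v^2 + 3*v + 2) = (v - 3)*(v + 2)*(v + 4)*(v + 1)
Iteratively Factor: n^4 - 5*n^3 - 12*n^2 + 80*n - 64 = (n - 1)*(n^3 - 4*n^2 - 16*n + 64) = (n - 4)*(n - 1)*(n^2 - 16) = (n - 4)^2*(n - 1)*(n + 4)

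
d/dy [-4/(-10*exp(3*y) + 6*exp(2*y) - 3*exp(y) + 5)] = (-120*exp(2*y) + 48*exp(y) - 12)*exp(y)/(10*exp(3*y) - 6*exp(2*y) + 3*exp(y) - 5)^2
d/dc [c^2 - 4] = 2*c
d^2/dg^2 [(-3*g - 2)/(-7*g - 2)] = 112/(7*g + 2)^3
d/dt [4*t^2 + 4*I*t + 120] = 8*t + 4*I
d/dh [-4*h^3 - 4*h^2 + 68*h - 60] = -12*h^2 - 8*h + 68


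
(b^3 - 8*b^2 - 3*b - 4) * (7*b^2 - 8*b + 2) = 7*b^5 - 64*b^4 + 45*b^3 - 20*b^2 + 26*b - 8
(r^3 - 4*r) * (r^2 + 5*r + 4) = r^5 + 5*r^4 - 20*r^2 - 16*r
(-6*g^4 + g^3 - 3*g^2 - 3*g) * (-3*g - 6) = 18*g^5 + 33*g^4 + 3*g^3 + 27*g^2 + 18*g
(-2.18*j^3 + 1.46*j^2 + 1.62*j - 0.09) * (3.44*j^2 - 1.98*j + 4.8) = -7.4992*j^5 + 9.3388*j^4 - 7.782*j^3 + 3.4908*j^2 + 7.9542*j - 0.432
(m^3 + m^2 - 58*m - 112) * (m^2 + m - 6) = m^5 + 2*m^4 - 63*m^3 - 176*m^2 + 236*m + 672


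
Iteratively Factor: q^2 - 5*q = (q - 5)*(q)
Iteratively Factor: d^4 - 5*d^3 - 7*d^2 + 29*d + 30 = (d - 3)*(d^3 - 2*d^2 - 13*d - 10) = (d - 3)*(d + 1)*(d^2 - 3*d - 10) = (d - 5)*(d - 3)*(d + 1)*(d + 2)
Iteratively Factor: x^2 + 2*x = (x)*(x + 2)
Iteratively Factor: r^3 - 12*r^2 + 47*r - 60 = (r - 5)*(r^2 - 7*r + 12) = (r - 5)*(r - 3)*(r - 4)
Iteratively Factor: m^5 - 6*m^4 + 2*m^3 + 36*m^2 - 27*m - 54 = (m + 2)*(m^4 - 8*m^3 + 18*m^2 - 27) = (m - 3)*(m + 2)*(m^3 - 5*m^2 + 3*m + 9) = (m - 3)^2*(m + 2)*(m^2 - 2*m - 3) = (m - 3)^2*(m + 1)*(m + 2)*(m - 3)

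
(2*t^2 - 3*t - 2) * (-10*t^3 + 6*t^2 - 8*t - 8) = -20*t^5 + 42*t^4 - 14*t^3 - 4*t^2 + 40*t + 16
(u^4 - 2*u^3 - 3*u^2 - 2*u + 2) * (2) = 2*u^4 - 4*u^3 - 6*u^2 - 4*u + 4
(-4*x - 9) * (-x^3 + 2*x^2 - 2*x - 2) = 4*x^4 + x^3 - 10*x^2 + 26*x + 18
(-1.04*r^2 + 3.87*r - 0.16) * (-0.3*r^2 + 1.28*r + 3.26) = 0.312*r^4 - 2.4922*r^3 + 1.6112*r^2 + 12.4114*r - 0.5216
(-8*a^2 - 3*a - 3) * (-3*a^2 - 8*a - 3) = 24*a^4 + 73*a^3 + 57*a^2 + 33*a + 9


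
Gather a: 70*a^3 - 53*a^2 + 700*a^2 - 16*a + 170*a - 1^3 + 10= 70*a^3 + 647*a^2 + 154*a + 9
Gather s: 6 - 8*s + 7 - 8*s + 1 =14 - 16*s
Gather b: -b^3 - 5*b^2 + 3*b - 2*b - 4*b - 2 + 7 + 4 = -b^3 - 5*b^2 - 3*b + 9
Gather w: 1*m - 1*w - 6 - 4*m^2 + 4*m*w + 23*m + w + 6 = -4*m^2 + 4*m*w + 24*m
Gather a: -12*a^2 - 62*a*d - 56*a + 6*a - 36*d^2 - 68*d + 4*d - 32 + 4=-12*a^2 + a*(-62*d - 50) - 36*d^2 - 64*d - 28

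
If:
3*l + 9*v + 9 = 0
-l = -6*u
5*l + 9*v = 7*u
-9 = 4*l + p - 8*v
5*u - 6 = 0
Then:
No Solution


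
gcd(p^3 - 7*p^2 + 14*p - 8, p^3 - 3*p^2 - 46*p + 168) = p - 4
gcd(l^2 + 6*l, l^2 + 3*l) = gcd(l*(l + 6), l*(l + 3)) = l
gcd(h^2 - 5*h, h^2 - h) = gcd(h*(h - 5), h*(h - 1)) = h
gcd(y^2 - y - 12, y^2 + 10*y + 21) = y + 3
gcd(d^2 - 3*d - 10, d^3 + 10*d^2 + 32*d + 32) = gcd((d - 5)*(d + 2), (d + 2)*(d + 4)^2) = d + 2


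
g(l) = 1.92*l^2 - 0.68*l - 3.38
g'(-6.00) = -23.72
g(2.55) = 7.37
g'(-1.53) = -6.56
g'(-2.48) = -10.20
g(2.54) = 7.28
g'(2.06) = 7.23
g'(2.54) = 9.07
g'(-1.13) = -5.02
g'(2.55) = 9.11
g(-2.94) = 15.21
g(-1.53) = 2.15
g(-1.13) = -0.16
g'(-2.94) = -11.97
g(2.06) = 3.37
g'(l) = 3.84*l - 0.68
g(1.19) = -1.47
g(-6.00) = 69.82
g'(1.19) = 3.89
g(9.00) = 146.02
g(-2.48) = 10.12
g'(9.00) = 33.88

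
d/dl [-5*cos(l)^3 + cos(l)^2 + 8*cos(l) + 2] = (15*cos(l)^2 - 2*cos(l) - 8)*sin(l)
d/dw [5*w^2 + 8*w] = 10*w + 8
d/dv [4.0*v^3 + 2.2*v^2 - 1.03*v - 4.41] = 12.0*v^2 + 4.4*v - 1.03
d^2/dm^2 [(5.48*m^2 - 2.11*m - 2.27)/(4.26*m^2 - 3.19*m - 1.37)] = (1.13686837721616e-13*m^4 + 72.3569519999998*m^3 - 55.276056*m^2 + 111.201336*m - 33.682352)/(77.308776*m^6 - 173.672532*m^5 + 55.463922*m^4 + 79.243109*m^3 - 17.836989*m^2 - 17.961933*m - 2.571353)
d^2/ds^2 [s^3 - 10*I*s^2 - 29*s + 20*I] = 6*s - 20*I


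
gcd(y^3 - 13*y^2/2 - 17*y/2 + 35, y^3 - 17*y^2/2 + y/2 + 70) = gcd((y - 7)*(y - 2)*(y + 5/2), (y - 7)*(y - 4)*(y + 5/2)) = y^2 - 9*y/2 - 35/2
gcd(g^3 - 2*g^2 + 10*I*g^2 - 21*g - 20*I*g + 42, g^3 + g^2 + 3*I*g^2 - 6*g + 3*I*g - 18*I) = g^2 + g*(-2 + 3*I) - 6*I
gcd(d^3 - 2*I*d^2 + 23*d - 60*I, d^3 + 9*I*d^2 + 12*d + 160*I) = d^2 + I*d + 20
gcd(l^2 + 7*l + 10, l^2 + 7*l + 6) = 1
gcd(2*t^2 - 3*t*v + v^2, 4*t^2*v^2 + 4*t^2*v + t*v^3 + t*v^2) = 1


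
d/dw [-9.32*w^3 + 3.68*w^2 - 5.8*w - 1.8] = -27.96*w^2 + 7.36*w - 5.8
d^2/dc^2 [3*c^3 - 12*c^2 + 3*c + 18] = 18*c - 24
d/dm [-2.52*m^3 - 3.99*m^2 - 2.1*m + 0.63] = -7.56*m^2 - 7.98*m - 2.1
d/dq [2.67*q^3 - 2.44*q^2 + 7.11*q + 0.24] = 8.01*q^2 - 4.88*q + 7.11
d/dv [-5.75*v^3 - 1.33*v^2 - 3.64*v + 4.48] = -17.25*v^2 - 2.66*v - 3.64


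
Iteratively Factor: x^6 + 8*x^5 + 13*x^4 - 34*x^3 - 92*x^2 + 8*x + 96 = (x + 2)*(x^5 + 6*x^4 + x^3 - 36*x^2 - 20*x + 48) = (x - 2)*(x + 2)*(x^4 + 8*x^3 + 17*x^2 - 2*x - 24) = (x - 2)*(x + 2)*(x + 4)*(x^3 + 4*x^2 + x - 6) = (x - 2)*(x + 2)^2*(x + 4)*(x^2 + 2*x - 3) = (x - 2)*(x - 1)*(x + 2)^2*(x + 4)*(x + 3)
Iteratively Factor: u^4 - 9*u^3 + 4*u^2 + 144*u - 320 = (u - 4)*(u^3 - 5*u^2 - 16*u + 80) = (u - 4)*(u + 4)*(u^2 - 9*u + 20) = (u - 5)*(u - 4)*(u + 4)*(u - 4)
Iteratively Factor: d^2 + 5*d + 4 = (d + 1)*(d + 4)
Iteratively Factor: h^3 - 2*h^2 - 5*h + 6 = (h - 1)*(h^2 - h - 6) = (h - 3)*(h - 1)*(h + 2)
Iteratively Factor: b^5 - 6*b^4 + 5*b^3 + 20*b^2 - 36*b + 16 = (b - 2)*(b^4 - 4*b^3 - 3*b^2 + 14*b - 8) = (b - 2)*(b + 2)*(b^3 - 6*b^2 + 9*b - 4) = (b - 4)*(b - 2)*(b + 2)*(b^2 - 2*b + 1) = (b - 4)*(b - 2)*(b - 1)*(b + 2)*(b - 1)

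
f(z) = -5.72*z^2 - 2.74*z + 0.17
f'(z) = -11.44*z - 2.74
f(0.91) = -7.06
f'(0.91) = -13.15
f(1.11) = -9.92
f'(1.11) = -15.44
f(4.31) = -117.89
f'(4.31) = -52.05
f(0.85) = -6.29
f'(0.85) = -12.46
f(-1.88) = -14.90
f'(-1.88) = 18.77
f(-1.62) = -10.40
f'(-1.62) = 15.79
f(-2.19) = -21.26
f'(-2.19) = 22.31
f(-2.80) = -37.00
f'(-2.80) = 29.29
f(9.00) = -487.81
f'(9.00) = -105.70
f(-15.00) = -1245.73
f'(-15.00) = 168.86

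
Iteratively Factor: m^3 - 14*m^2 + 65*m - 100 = (m - 5)*(m^2 - 9*m + 20) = (m - 5)*(m - 4)*(m - 5)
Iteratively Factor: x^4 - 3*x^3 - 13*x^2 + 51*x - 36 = (x - 3)*(x^3 - 13*x + 12) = (x - 3)*(x + 4)*(x^2 - 4*x + 3) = (x - 3)*(x - 1)*(x + 4)*(x - 3)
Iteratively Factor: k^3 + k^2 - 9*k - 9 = (k - 3)*(k^2 + 4*k + 3) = (k - 3)*(k + 1)*(k + 3)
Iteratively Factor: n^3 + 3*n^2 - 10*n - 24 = (n - 3)*(n^2 + 6*n + 8) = (n - 3)*(n + 2)*(n + 4)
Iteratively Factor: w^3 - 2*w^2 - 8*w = (w - 4)*(w^2 + 2*w) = w*(w - 4)*(w + 2)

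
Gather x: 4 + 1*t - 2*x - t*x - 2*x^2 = t - 2*x^2 + x*(-t - 2) + 4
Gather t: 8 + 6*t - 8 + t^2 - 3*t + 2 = t^2 + 3*t + 2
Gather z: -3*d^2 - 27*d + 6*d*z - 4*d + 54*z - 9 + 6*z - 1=-3*d^2 - 31*d + z*(6*d + 60) - 10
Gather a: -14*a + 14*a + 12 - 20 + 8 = 0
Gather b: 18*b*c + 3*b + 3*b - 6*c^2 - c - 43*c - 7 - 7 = b*(18*c + 6) - 6*c^2 - 44*c - 14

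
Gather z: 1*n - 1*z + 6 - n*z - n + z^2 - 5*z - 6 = z^2 + z*(-n - 6)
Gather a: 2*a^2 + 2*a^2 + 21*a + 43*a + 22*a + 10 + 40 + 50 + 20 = 4*a^2 + 86*a + 120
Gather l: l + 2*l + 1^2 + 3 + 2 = 3*l + 6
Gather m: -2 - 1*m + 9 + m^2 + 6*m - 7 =m^2 + 5*m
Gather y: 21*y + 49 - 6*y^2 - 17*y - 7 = -6*y^2 + 4*y + 42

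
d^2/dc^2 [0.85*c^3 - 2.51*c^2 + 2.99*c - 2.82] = 5.1*c - 5.02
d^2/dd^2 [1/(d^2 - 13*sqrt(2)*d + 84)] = 2*(-d^2 + 13*sqrt(2)*d + (2*d - 13*sqrt(2))^2 - 84)/(d^2 - 13*sqrt(2)*d + 84)^3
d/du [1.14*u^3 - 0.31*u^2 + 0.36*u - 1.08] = 3.42*u^2 - 0.62*u + 0.36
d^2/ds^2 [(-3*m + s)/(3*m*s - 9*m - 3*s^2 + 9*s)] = 2*(-(3*m - s)*(m - 2*s + 3)^2 + (-4*m + 3*s - 3)*(m*s - 3*m - s^2 + 3*s))/(3*(m*s - 3*m - s^2 + 3*s)^3)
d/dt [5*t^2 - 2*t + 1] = 10*t - 2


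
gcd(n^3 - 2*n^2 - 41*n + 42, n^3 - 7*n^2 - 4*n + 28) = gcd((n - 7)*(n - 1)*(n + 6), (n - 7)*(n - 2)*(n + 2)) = n - 7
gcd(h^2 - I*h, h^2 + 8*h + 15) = 1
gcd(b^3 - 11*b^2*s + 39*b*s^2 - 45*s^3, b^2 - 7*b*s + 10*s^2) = -b + 5*s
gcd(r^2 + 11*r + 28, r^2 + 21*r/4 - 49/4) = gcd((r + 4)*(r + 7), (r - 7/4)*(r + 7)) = r + 7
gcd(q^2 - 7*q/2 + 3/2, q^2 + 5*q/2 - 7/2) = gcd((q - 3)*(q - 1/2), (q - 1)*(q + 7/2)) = 1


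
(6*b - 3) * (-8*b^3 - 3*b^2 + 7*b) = -48*b^4 + 6*b^3 + 51*b^2 - 21*b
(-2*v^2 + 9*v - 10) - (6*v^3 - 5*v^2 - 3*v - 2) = -6*v^3 + 3*v^2 + 12*v - 8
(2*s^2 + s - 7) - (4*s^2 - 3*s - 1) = -2*s^2 + 4*s - 6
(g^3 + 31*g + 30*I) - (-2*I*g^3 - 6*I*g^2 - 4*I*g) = g^3 + 2*I*g^3 + 6*I*g^2 + 31*g + 4*I*g + 30*I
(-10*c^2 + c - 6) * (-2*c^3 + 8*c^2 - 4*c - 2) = 20*c^5 - 82*c^4 + 60*c^3 - 32*c^2 + 22*c + 12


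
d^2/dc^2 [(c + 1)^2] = 2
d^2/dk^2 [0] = 0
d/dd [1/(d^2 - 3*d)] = (3 - 2*d)/(d^2*(d - 3)^2)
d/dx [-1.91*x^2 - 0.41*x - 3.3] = -3.82*x - 0.41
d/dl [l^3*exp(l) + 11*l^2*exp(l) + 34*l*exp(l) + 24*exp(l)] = (l^3 + 14*l^2 + 56*l + 58)*exp(l)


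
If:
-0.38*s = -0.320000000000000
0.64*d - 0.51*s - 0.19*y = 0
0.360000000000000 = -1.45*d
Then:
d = -0.25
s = 0.84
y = -3.10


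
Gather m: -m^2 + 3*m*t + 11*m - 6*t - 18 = -m^2 + m*(3*t + 11) - 6*t - 18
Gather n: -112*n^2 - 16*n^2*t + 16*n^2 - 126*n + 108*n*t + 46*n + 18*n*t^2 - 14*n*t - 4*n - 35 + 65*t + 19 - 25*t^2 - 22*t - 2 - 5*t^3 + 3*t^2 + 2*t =n^2*(-16*t - 96) + n*(18*t^2 + 94*t - 84) - 5*t^3 - 22*t^2 + 45*t - 18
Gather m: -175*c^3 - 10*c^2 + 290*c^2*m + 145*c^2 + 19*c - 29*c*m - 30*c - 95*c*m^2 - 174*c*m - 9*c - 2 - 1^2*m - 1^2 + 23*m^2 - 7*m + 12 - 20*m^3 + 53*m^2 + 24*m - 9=-175*c^3 + 135*c^2 - 20*c - 20*m^3 + m^2*(76 - 95*c) + m*(290*c^2 - 203*c + 16)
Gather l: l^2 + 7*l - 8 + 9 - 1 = l^2 + 7*l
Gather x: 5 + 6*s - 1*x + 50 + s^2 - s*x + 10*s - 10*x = s^2 + 16*s + x*(-s - 11) + 55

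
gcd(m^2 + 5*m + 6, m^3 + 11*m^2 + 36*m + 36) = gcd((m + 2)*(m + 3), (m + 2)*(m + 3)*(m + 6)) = m^2 + 5*m + 6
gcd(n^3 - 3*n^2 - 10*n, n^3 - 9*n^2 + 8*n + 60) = n^2 - 3*n - 10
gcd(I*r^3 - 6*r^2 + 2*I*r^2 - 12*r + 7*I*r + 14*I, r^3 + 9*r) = 1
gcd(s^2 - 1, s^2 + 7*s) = 1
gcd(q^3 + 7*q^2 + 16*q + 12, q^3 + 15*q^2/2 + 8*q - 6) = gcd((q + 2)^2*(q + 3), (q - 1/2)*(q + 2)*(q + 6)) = q + 2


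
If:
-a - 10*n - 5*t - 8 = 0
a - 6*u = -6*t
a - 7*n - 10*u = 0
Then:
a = 390*u/67 - 336/67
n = -40*u/67 - 48/67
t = 2*u/67 + 56/67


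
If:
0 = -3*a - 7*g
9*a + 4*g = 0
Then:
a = 0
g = 0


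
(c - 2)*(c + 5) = c^2 + 3*c - 10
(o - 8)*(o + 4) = o^2 - 4*o - 32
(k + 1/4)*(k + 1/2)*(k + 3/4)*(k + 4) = k^4 + 11*k^3/2 + 107*k^2/16 + 91*k/32 + 3/8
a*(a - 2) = a^2 - 2*a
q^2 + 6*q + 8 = (q + 2)*(q + 4)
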